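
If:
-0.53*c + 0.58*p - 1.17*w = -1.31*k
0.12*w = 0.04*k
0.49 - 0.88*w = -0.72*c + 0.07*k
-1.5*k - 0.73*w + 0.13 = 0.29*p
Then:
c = -0.57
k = 0.22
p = -0.87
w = 0.07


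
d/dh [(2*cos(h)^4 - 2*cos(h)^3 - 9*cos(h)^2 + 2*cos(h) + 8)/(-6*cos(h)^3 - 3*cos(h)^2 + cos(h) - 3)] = 4*(12*cos(h)^6 + 12*cos(h)^5 + 42*cos(h)^4 + 4*cos(h)^3 - 159*cos(h)^2 - 102*cos(h) + 14)*sin(h)/(7*cos(h) + 3*cos(2*h) + 3*cos(3*h) + 9)^2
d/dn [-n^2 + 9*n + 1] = 9 - 2*n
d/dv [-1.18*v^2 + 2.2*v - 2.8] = 2.2 - 2.36*v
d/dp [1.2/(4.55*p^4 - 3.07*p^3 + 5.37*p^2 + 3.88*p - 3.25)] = (-21.84*p^3 + 11.052*p^2 - 12.888*p - 4.656)/(4.55*p^4 - 3.07*p^3 + 5.37*p^2 + 3.88*p - 3.25)^2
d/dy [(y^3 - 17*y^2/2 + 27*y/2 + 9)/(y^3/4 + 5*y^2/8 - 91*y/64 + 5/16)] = 32*(352*y^4 - 1228*y^3 - 277*y^2 - 2120*y + 2178)/(256*y^6 + 1280*y^5 - 1312*y^4 - 6640*y^3 + 9881*y^2 - 3640*y + 400)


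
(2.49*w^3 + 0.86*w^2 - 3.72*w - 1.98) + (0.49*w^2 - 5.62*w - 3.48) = 2.49*w^3 + 1.35*w^2 - 9.34*w - 5.46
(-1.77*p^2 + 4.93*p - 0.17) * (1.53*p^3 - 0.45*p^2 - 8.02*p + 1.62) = -2.7081*p^5 + 8.3394*p^4 + 11.7168*p^3 - 42.3295*p^2 + 9.35*p - 0.2754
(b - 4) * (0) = 0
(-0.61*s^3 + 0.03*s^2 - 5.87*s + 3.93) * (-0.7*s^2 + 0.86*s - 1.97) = 0.427*s^5 - 0.5456*s^4 + 5.3365*s^3 - 7.8583*s^2 + 14.9437*s - 7.7421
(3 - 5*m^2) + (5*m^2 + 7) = 10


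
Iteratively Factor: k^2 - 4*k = (k)*(k - 4)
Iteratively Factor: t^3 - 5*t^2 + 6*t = (t)*(t^2 - 5*t + 6) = t*(t - 2)*(t - 3)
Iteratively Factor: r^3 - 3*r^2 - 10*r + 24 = (r - 2)*(r^2 - r - 12) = (r - 4)*(r - 2)*(r + 3)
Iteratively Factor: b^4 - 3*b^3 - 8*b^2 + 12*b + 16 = (b - 2)*(b^3 - b^2 - 10*b - 8) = (b - 4)*(b - 2)*(b^2 + 3*b + 2) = (b - 4)*(b - 2)*(b + 1)*(b + 2)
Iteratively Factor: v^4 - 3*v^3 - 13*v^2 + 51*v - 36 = (v - 3)*(v^3 - 13*v + 12) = (v - 3)*(v + 4)*(v^2 - 4*v + 3) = (v - 3)^2*(v + 4)*(v - 1)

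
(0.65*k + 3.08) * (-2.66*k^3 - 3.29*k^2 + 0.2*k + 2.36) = -1.729*k^4 - 10.3313*k^3 - 10.0032*k^2 + 2.15*k + 7.2688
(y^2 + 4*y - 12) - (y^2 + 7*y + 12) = -3*y - 24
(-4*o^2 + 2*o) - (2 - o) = -4*o^2 + 3*o - 2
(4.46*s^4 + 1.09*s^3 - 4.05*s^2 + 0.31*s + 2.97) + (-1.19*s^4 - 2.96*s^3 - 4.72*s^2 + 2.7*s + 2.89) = 3.27*s^4 - 1.87*s^3 - 8.77*s^2 + 3.01*s + 5.86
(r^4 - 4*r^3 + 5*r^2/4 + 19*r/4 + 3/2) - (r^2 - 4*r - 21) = r^4 - 4*r^3 + r^2/4 + 35*r/4 + 45/2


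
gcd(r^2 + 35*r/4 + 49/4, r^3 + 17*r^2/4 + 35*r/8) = r + 7/4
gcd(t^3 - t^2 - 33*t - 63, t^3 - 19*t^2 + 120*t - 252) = t - 7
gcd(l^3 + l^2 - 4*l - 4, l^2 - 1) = l + 1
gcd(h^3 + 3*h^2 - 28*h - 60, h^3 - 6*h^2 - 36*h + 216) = h + 6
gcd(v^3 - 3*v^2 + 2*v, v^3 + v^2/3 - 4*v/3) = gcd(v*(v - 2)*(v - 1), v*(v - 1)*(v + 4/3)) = v^2 - v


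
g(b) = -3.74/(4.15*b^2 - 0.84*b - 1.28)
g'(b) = -3.74*(0.84 - 8.3*b)/(4.15*b^2 - 0.84*b - 1.28)^2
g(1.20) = -1.01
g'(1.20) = 2.51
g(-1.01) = -0.98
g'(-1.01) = -2.39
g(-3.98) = -0.06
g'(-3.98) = -0.03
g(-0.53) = -11.30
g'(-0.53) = -178.91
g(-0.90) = -1.32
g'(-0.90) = -3.86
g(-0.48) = -47.13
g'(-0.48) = -2864.68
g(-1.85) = -0.26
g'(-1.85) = -0.29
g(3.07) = -0.11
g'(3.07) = 0.07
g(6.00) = -0.03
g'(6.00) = 0.01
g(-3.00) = -0.10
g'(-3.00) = -0.06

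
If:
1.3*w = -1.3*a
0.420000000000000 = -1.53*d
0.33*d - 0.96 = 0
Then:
No Solution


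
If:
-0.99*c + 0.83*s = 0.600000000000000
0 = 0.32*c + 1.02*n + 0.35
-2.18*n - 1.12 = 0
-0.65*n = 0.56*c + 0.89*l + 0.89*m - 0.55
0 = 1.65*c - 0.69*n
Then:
No Solution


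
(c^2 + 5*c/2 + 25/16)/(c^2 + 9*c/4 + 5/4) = (c + 5/4)/(c + 1)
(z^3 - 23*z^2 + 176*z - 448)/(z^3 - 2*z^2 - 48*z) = (z^2 - 15*z + 56)/(z*(z + 6))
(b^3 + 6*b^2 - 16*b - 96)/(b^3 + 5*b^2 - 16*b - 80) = (b + 6)/(b + 5)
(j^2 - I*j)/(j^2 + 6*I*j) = (j - I)/(j + 6*I)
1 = 1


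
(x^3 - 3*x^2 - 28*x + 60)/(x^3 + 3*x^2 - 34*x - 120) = (x - 2)/(x + 4)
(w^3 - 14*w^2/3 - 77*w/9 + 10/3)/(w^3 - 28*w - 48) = (9*w^2 + 12*w - 5)/(9*(w^2 + 6*w + 8))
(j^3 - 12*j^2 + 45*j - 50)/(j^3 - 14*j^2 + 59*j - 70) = (j - 5)/(j - 7)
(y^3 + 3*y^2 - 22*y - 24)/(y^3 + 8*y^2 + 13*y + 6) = (y - 4)/(y + 1)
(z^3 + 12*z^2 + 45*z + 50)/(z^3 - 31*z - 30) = (z^2 + 7*z + 10)/(z^2 - 5*z - 6)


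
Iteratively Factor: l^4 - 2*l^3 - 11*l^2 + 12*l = (l)*(l^3 - 2*l^2 - 11*l + 12) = l*(l - 4)*(l^2 + 2*l - 3) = l*(l - 4)*(l - 1)*(l + 3)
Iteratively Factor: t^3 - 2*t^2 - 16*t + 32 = (t - 2)*(t^2 - 16) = (t - 4)*(t - 2)*(t + 4)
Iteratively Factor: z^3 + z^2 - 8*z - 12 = (z + 2)*(z^2 - z - 6) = (z + 2)^2*(z - 3)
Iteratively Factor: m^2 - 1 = (m + 1)*(m - 1)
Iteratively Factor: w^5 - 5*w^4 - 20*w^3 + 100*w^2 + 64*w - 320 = (w - 4)*(w^4 - w^3 - 24*w^2 + 4*w + 80) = (w - 4)*(w + 2)*(w^3 - 3*w^2 - 18*w + 40) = (w - 4)*(w + 2)*(w + 4)*(w^2 - 7*w + 10) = (w - 5)*(w - 4)*(w + 2)*(w + 4)*(w - 2)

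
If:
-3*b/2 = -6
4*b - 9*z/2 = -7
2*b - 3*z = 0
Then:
No Solution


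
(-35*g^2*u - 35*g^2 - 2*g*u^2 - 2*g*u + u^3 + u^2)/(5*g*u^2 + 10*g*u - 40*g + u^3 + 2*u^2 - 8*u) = (-7*g*u - 7*g + u^2 + u)/(u^2 + 2*u - 8)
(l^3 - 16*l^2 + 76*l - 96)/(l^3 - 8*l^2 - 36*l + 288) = (l - 2)/(l + 6)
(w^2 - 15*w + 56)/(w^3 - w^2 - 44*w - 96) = (w - 7)/(w^2 + 7*w + 12)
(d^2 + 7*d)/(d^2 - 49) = d/(d - 7)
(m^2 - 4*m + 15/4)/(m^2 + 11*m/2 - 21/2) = (m - 5/2)/(m + 7)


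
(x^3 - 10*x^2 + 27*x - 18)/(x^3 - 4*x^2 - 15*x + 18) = (x - 3)/(x + 3)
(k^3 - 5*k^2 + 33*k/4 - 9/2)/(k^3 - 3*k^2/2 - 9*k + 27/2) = (k^2 - 7*k/2 + 3)/(k^2 - 9)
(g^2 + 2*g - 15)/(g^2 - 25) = (g - 3)/(g - 5)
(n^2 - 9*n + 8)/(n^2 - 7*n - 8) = (n - 1)/(n + 1)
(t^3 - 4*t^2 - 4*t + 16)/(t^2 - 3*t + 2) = (t^2 - 2*t - 8)/(t - 1)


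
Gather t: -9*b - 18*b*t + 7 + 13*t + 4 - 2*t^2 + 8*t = -9*b - 2*t^2 + t*(21 - 18*b) + 11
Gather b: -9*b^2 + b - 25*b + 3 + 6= -9*b^2 - 24*b + 9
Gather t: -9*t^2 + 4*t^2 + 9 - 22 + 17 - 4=-5*t^2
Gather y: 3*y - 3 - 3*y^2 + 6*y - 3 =-3*y^2 + 9*y - 6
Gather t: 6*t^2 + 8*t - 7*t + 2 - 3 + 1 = 6*t^2 + t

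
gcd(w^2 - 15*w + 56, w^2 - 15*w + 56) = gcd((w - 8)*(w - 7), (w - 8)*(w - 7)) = w^2 - 15*w + 56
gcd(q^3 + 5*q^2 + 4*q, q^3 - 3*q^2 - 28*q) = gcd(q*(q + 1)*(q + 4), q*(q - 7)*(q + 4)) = q^2 + 4*q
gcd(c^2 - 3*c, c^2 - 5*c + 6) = c - 3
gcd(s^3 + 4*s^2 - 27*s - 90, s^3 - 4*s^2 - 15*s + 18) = s + 3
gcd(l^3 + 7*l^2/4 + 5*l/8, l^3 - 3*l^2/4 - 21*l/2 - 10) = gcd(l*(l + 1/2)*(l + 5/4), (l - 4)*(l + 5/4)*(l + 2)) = l + 5/4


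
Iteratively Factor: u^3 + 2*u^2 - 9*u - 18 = (u + 3)*(u^2 - u - 6) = (u + 2)*(u + 3)*(u - 3)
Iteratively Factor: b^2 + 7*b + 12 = (b + 4)*(b + 3)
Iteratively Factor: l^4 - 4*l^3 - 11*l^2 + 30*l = (l - 2)*(l^3 - 2*l^2 - 15*l) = l*(l - 2)*(l^2 - 2*l - 15) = l*(l - 5)*(l - 2)*(l + 3)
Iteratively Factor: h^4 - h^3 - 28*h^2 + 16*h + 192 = (h + 4)*(h^3 - 5*h^2 - 8*h + 48) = (h + 3)*(h + 4)*(h^2 - 8*h + 16) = (h - 4)*(h + 3)*(h + 4)*(h - 4)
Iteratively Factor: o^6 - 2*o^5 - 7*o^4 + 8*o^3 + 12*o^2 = (o + 1)*(o^5 - 3*o^4 - 4*o^3 + 12*o^2) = (o - 2)*(o + 1)*(o^4 - o^3 - 6*o^2) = o*(o - 2)*(o + 1)*(o^3 - o^2 - 6*o) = o^2*(o - 2)*(o + 1)*(o^2 - o - 6) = o^2*(o - 2)*(o + 1)*(o + 2)*(o - 3)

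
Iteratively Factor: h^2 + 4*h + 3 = (h + 3)*(h + 1)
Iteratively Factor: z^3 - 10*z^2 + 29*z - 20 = (z - 1)*(z^2 - 9*z + 20) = (z - 5)*(z - 1)*(z - 4)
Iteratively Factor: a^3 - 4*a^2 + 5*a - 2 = (a - 1)*(a^2 - 3*a + 2) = (a - 1)^2*(a - 2)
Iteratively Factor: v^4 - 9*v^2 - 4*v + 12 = (v + 2)*(v^3 - 2*v^2 - 5*v + 6) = (v + 2)^2*(v^2 - 4*v + 3) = (v - 3)*(v + 2)^2*(v - 1)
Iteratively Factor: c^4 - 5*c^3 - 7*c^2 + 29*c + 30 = (c - 3)*(c^3 - 2*c^2 - 13*c - 10) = (c - 3)*(c + 1)*(c^2 - 3*c - 10) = (c - 5)*(c - 3)*(c + 1)*(c + 2)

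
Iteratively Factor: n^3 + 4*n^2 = (n)*(n^2 + 4*n) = n^2*(n + 4)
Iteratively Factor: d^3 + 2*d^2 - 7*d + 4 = (d - 1)*(d^2 + 3*d - 4) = (d - 1)^2*(d + 4)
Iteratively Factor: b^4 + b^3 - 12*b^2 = (b - 3)*(b^3 + 4*b^2) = b*(b - 3)*(b^2 + 4*b) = b^2*(b - 3)*(b + 4)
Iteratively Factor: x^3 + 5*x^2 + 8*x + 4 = (x + 2)*(x^2 + 3*x + 2) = (x + 2)^2*(x + 1)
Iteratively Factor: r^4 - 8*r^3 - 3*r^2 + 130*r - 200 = (r - 5)*(r^3 - 3*r^2 - 18*r + 40) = (r - 5)*(r - 2)*(r^2 - r - 20) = (r - 5)^2*(r - 2)*(r + 4)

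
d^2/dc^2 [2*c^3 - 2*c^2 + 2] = 12*c - 4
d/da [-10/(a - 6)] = 10/(a - 6)^2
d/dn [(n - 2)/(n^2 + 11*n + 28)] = (n^2 + 11*n - (n - 2)*(2*n + 11) + 28)/(n^2 + 11*n + 28)^2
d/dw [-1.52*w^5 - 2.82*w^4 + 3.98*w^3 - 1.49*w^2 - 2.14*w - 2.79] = -7.6*w^4 - 11.28*w^3 + 11.94*w^2 - 2.98*w - 2.14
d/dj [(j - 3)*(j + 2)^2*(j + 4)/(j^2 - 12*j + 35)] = (2*j^5 - 31*j^4 + 20*j^3 + 617*j^2 - 184*j - 2116)/(j^4 - 24*j^3 + 214*j^2 - 840*j + 1225)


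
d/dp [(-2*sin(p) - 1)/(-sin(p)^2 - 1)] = 2*(-sin(p) + cos(p)^2)*cos(p)/(sin(p)^2 + 1)^2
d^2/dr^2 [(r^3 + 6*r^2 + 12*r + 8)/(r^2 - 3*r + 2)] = 2*(37*r^3 - 30*r^2 - 132*r + 152)/(r^6 - 9*r^5 + 33*r^4 - 63*r^3 + 66*r^2 - 36*r + 8)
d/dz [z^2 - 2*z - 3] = 2*z - 2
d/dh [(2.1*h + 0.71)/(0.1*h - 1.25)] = (3.37 - 0.2696*h)/(0.1*h - 1.25)^3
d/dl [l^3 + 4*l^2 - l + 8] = 3*l^2 + 8*l - 1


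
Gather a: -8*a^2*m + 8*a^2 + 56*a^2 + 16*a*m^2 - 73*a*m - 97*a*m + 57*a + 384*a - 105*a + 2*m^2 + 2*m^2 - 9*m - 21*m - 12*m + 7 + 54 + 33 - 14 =a^2*(64 - 8*m) + a*(16*m^2 - 170*m + 336) + 4*m^2 - 42*m + 80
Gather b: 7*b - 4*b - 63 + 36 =3*b - 27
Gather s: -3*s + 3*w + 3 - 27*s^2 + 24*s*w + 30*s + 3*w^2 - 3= -27*s^2 + s*(24*w + 27) + 3*w^2 + 3*w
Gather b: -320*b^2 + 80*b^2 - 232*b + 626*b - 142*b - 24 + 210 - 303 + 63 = -240*b^2 + 252*b - 54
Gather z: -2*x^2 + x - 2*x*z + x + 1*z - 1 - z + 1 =-2*x^2 - 2*x*z + 2*x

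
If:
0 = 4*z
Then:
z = 0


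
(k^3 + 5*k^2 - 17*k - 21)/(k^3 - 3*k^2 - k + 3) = (k + 7)/(k - 1)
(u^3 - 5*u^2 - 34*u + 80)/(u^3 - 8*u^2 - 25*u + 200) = (u - 2)/(u - 5)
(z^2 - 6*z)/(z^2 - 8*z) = (z - 6)/(z - 8)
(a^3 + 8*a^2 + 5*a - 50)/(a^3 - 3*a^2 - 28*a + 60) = (a + 5)/(a - 6)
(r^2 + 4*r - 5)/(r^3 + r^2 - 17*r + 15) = 1/(r - 3)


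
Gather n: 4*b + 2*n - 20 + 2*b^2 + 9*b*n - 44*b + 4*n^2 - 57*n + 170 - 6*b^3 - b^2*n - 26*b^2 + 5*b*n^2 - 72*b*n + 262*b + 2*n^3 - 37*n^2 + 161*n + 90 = -6*b^3 - 24*b^2 + 222*b + 2*n^3 + n^2*(5*b - 33) + n*(-b^2 - 63*b + 106) + 240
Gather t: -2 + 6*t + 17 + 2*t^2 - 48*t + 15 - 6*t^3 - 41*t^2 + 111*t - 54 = -6*t^3 - 39*t^2 + 69*t - 24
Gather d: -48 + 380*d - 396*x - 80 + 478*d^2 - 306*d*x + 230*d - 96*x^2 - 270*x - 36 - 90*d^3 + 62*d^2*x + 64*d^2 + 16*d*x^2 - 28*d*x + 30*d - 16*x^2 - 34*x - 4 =-90*d^3 + d^2*(62*x + 542) + d*(16*x^2 - 334*x + 640) - 112*x^2 - 700*x - 168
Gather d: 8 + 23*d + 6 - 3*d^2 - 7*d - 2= -3*d^2 + 16*d + 12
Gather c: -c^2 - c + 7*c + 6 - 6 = -c^2 + 6*c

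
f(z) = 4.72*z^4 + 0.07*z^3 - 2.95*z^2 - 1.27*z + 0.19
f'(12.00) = 32582.81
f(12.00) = 97555.03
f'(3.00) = 492.68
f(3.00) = 354.04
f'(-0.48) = -0.48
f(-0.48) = 0.36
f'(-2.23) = -196.44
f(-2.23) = 104.30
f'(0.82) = 4.44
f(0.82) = -0.66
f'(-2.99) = -486.43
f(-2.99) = 352.99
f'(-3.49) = -780.68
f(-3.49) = 665.95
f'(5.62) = 3323.49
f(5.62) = 4620.85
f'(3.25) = 629.89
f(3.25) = 493.90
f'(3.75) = 975.18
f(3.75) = 891.03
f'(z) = 18.88*z^3 + 0.21*z^2 - 5.9*z - 1.27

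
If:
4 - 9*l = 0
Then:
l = 4/9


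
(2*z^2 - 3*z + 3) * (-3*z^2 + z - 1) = -6*z^4 + 11*z^3 - 14*z^2 + 6*z - 3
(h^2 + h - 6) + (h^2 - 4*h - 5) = 2*h^2 - 3*h - 11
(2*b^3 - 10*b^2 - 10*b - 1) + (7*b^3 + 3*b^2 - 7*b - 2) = 9*b^3 - 7*b^2 - 17*b - 3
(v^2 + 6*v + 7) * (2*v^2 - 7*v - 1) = 2*v^4 + 5*v^3 - 29*v^2 - 55*v - 7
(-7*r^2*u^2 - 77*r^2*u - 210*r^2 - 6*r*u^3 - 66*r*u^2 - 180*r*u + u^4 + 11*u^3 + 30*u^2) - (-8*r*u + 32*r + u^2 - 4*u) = -7*r^2*u^2 - 77*r^2*u - 210*r^2 - 6*r*u^3 - 66*r*u^2 - 172*r*u - 32*r + u^4 + 11*u^3 + 29*u^2 + 4*u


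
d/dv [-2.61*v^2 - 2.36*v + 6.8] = -5.22*v - 2.36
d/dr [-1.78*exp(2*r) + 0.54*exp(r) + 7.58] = (0.54 - 3.56*exp(r))*exp(r)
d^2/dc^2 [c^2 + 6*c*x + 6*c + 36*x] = 2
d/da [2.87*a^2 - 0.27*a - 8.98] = 5.74*a - 0.27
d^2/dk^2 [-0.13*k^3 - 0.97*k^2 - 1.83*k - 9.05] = -0.78*k - 1.94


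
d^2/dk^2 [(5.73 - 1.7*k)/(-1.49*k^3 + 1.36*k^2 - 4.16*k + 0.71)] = (22.64502*k^5 - 173.323356*k^4 + 170.994432*k^3 - 255.10908*k^2 + 148.288566*k - 177.21416)/(3.307949*k^9 - 9.058008*k^8 + 35.97456*k^7 - 57.823213*k^6 + 109.071504*k^5 - 100.95168*k^4 + 98.345999*k^3 - 38.917656*k^2 + 6.291168*k - 0.357911)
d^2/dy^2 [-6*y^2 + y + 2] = -12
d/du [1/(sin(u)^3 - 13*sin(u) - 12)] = (13 - 3*sin(u)^2)*cos(u)/(-sin(u)^3 + 13*sin(u) + 12)^2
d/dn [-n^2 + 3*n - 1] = 3 - 2*n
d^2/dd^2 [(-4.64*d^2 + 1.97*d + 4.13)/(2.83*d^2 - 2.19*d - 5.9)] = (5.6843418860808e-14*d^4 - 25.95959*d^3 - 266.383938*d^2 + 43.779534*d - 196.412534)/(22.665187*d^6 - 52.618473*d^5 - 101.038641*d^4 + 208.895121*d^3 + 210.64593*d^2 - 228.7017*d - 205.379)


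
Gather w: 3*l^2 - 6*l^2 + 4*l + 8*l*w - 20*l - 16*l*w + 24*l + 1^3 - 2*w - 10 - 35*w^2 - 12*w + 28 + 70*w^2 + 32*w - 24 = -3*l^2 + 8*l + 35*w^2 + w*(18 - 8*l) - 5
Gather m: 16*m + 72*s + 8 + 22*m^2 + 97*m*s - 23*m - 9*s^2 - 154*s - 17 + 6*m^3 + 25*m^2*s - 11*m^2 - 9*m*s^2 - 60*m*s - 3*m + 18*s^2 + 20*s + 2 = 6*m^3 + m^2*(25*s + 11) + m*(-9*s^2 + 37*s - 10) + 9*s^2 - 62*s - 7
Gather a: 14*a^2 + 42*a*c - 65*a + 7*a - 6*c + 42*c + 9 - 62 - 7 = 14*a^2 + a*(42*c - 58) + 36*c - 60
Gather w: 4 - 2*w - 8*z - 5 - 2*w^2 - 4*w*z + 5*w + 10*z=-2*w^2 + w*(3 - 4*z) + 2*z - 1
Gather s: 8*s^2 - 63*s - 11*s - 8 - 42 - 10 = 8*s^2 - 74*s - 60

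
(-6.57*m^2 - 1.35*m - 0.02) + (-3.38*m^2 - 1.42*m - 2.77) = -9.95*m^2 - 2.77*m - 2.79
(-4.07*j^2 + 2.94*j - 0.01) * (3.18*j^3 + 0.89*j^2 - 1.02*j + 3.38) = -12.9426*j^5 + 5.7269*j^4 + 6.7362*j^3 - 16.7643*j^2 + 9.9474*j - 0.0338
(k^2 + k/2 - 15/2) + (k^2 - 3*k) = 2*k^2 - 5*k/2 - 15/2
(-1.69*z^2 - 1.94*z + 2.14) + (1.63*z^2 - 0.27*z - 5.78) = -0.0600000000000001*z^2 - 2.21*z - 3.64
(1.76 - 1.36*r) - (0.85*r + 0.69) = 1.07 - 2.21*r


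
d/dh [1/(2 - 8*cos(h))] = -2*sin(h)/(4*cos(h) - 1)^2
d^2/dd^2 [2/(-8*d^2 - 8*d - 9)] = 32*(8*d^2 + 8*d - 8*(2*d + 1)^2 + 9)/(8*d^2 + 8*d + 9)^3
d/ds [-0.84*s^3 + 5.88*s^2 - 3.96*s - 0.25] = -2.52*s^2 + 11.76*s - 3.96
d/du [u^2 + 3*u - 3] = 2*u + 3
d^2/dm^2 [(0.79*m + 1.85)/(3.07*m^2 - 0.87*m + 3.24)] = ((0.79*m + 1.85)*(6.14*m - 0.87)*(12.28*m - 1.74) - (14.5518*m + 9.9844)*(3.07*m^2 - 0.87*m + 3.24))/(3.07*m^2 - 0.87*m + 3.24)^3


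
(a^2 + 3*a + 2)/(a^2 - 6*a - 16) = (a + 1)/(a - 8)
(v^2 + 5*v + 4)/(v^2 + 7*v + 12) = (v + 1)/(v + 3)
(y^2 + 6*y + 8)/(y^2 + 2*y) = (y + 4)/y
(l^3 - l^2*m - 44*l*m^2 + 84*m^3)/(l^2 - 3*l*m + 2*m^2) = (l^2 + l*m - 42*m^2)/(l - m)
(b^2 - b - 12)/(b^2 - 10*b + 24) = (b + 3)/(b - 6)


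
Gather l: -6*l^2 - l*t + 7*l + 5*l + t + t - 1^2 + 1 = -6*l^2 + l*(12 - t) + 2*t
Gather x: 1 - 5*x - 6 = -5*x - 5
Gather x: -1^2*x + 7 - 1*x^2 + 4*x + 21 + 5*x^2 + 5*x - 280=4*x^2 + 8*x - 252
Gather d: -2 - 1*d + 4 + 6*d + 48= 5*d + 50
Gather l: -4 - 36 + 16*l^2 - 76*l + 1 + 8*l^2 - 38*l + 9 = 24*l^2 - 114*l - 30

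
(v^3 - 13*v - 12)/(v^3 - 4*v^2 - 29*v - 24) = (v - 4)/(v - 8)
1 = 1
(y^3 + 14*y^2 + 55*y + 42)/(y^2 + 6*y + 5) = (y^2 + 13*y + 42)/(y + 5)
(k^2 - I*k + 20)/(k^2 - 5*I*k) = (k + 4*I)/k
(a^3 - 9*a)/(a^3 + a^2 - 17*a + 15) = a*(a + 3)/(a^2 + 4*a - 5)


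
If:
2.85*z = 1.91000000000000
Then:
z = 0.67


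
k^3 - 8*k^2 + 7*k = k*(k - 7)*(k - 1)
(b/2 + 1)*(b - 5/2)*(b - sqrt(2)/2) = b^3/2 - sqrt(2)*b^2/4 - b^2/4 - 5*b/2 + sqrt(2)*b/8 + 5*sqrt(2)/4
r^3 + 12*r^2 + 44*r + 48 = (r + 2)*(r + 4)*(r + 6)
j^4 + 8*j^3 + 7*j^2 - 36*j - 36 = (j - 2)*(j + 1)*(j + 3)*(j + 6)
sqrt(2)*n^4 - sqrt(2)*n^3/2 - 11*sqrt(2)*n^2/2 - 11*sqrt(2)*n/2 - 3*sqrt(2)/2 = (n - 3)*(n + 1/2)*(n + 1)*(sqrt(2)*n + sqrt(2))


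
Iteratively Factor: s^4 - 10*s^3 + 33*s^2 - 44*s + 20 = (s - 2)*(s^3 - 8*s^2 + 17*s - 10) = (s - 2)*(s - 1)*(s^2 - 7*s + 10) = (s - 2)^2*(s - 1)*(s - 5)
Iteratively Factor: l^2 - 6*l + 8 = (l - 4)*(l - 2)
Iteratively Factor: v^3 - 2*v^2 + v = (v)*(v^2 - 2*v + 1) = v*(v - 1)*(v - 1)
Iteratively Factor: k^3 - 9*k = (k + 3)*(k^2 - 3*k) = k*(k + 3)*(k - 3)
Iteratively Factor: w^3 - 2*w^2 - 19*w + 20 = (w + 4)*(w^2 - 6*w + 5) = (w - 5)*(w + 4)*(w - 1)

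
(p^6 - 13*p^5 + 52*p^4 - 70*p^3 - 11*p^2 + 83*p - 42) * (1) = p^6 - 13*p^5 + 52*p^4 - 70*p^3 - 11*p^2 + 83*p - 42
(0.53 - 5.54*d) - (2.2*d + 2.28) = -7.74*d - 1.75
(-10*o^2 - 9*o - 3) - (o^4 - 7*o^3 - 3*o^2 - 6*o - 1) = -o^4 + 7*o^3 - 7*o^2 - 3*o - 2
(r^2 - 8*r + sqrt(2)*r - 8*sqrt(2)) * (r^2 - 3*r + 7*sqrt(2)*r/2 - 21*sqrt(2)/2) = r^4 - 11*r^3 + 9*sqrt(2)*r^3/2 - 99*sqrt(2)*r^2/2 + 31*r^2 - 77*r + 108*sqrt(2)*r + 168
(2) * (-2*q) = -4*q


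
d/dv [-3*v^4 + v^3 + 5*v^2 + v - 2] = -12*v^3 + 3*v^2 + 10*v + 1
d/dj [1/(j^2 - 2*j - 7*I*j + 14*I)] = (-2*j + 2 + 7*I)/(j^2 - 2*j - 7*I*j + 14*I)^2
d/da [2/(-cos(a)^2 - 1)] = -8*sin(2*a)/(cos(2*a) + 3)^2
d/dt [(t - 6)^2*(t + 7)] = (t - 6)*(3*t + 8)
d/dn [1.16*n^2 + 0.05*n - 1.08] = 2.32*n + 0.05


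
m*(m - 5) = m^2 - 5*m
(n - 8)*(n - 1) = n^2 - 9*n + 8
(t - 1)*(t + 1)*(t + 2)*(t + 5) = t^4 + 7*t^3 + 9*t^2 - 7*t - 10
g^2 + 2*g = g*(g + 2)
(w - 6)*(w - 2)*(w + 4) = w^3 - 4*w^2 - 20*w + 48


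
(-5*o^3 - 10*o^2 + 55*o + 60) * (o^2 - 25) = -5*o^5 - 10*o^4 + 180*o^3 + 310*o^2 - 1375*o - 1500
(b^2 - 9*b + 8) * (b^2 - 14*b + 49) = b^4 - 23*b^3 + 183*b^2 - 553*b + 392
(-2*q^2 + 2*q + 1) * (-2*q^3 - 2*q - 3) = 4*q^5 - 4*q^4 + 2*q^3 + 2*q^2 - 8*q - 3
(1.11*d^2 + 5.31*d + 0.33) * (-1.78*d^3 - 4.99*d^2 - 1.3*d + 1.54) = -1.9758*d^5 - 14.9907*d^4 - 28.5273*d^3 - 6.8403*d^2 + 7.7484*d + 0.5082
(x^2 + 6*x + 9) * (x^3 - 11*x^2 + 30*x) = x^5 - 5*x^4 - 27*x^3 + 81*x^2 + 270*x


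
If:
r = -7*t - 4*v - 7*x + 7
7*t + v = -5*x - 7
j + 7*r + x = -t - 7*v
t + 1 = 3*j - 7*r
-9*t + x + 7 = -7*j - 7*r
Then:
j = -46232/8795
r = -15727/8795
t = -37402/8795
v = 22599/8795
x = 7106/1759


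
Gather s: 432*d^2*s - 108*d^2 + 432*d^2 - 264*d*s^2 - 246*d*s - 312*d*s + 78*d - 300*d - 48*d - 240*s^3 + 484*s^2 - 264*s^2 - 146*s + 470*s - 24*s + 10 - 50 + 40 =324*d^2 - 270*d - 240*s^3 + s^2*(220 - 264*d) + s*(432*d^2 - 558*d + 300)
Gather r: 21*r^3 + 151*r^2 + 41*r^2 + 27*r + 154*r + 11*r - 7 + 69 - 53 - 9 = 21*r^3 + 192*r^2 + 192*r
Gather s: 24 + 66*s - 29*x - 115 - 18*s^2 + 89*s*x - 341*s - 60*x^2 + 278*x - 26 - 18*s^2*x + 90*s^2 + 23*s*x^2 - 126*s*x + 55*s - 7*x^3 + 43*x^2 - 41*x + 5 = s^2*(72 - 18*x) + s*(23*x^2 - 37*x - 220) - 7*x^3 - 17*x^2 + 208*x - 112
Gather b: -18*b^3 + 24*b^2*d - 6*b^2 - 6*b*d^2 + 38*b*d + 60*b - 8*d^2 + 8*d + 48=-18*b^3 + b^2*(24*d - 6) + b*(-6*d^2 + 38*d + 60) - 8*d^2 + 8*d + 48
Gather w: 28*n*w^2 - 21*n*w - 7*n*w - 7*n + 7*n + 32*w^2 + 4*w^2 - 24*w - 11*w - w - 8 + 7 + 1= w^2*(28*n + 36) + w*(-28*n - 36)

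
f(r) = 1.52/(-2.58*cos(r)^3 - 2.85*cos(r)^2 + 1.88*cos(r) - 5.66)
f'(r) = 1.52*(-7.74*sin(r)*cos(r)^2 - 5.7*sin(r)*cos(r) + 1.88*sin(r))/(-2.58*cos(r)^3 - 2.85*cos(r)^2 + 1.88*cos(r) - 5.66)^2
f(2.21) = -0.21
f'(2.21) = 0.06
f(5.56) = -0.22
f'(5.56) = 0.14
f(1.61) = -0.26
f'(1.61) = 0.10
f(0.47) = -0.19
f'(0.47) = -0.10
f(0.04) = -0.17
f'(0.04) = -0.01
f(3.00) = -0.19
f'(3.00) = -0.00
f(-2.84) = -0.19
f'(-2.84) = -0.00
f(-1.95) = -0.23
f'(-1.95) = -0.09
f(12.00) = -0.20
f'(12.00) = 0.12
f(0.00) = -0.17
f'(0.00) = 0.00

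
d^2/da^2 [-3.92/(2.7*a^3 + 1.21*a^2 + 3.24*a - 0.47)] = ((63.504*a + 9.4864)*(2.7*a^3 + 1.21*a^2 + 3.24*a - 0.47) - 3.92*(8.1*a^2 + 2.42*a + 3.24)*(16.2*a^2 + 4.84*a + 6.48))/(2.7*a^3 + 1.21*a^2 + 3.24*a - 0.47)^3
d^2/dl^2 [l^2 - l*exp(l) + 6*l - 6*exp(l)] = -l*exp(l) - 8*exp(l) + 2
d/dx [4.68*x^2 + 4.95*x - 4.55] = 9.36*x + 4.95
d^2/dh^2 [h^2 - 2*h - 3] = 2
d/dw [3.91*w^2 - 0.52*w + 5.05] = 7.82*w - 0.52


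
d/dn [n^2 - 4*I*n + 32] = 2*n - 4*I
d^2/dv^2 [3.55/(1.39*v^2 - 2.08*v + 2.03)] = (-13.71791*v^2 + 20.52752*v + 3.55*(2.78*v - 2.08)*(5.56*v - 4.16) - 20.03407)/(1.39*v^2 - 2.08*v + 2.03)^3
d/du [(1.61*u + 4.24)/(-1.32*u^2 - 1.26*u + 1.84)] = (2.1252*u^2 + 11.1936*u + 8.3048)/(1.7424*u^4 + 3.3264*u^3 - 3.27*u^2 - 4.6368*u + 3.3856)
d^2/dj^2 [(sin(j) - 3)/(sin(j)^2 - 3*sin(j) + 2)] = (-sin(j)^4 + 8*sin(j)^3 - 5*sin(j)^2 - 26*sin(j) + 30)/((sin(j) - 2)^3*(sin(j) - 1)^2)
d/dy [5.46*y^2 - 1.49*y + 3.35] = 10.92*y - 1.49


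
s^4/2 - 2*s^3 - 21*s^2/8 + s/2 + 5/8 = (s/2 + 1/2)*(s - 5)*(s - 1/2)*(s + 1/2)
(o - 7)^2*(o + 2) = o^3 - 12*o^2 + 21*o + 98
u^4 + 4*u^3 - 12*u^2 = u^2*(u - 2)*(u + 6)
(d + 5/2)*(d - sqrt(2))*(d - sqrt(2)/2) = d^3 - 3*sqrt(2)*d^2/2 + 5*d^2/2 - 15*sqrt(2)*d/4 + d + 5/2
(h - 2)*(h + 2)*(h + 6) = h^3 + 6*h^2 - 4*h - 24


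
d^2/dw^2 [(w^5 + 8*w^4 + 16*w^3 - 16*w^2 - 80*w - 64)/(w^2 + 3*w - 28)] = 2*(3*w^7 + 32*w^6 - 126*w^5 - 1716*w^4 + 3024*w^3 + 32064*w^2 + 30336*w - 21632)/(w^6 + 9*w^5 - 57*w^4 - 477*w^3 + 1596*w^2 + 7056*w - 21952)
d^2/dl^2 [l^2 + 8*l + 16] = 2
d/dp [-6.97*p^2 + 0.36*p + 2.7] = 0.36 - 13.94*p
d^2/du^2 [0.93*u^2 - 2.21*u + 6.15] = 1.86000000000000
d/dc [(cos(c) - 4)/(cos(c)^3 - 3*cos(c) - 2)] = (3*cos(c)/2 - 6*cos(2*c) + cos(3*c)/2 + 8)*sin(c)/((cos(c) - 2)^2*(cos(c) + 1)^4)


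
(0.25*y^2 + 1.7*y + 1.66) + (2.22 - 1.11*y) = 0.25*y^2 + 0.59*y + 3.88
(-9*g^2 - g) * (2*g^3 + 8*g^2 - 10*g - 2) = -18*g^5 - 74*g^4 + 82*g^3 + 28*g^2 + 2*g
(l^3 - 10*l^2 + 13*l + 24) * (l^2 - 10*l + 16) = l^5 - 20*l^4 + 129*l^3 - 266*l^2 - 32*l + 384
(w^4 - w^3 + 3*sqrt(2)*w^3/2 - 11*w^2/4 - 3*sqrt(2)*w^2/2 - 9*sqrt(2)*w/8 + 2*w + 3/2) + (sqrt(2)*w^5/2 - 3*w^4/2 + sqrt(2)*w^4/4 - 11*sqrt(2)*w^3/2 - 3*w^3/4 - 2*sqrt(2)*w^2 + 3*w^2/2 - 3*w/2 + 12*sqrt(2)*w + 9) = sqrt(2)*w^5/2 - w^4/2 + sqrt(2)*w^4/4 - 4*sqrt(2)*w^3 - 7*w^3/4 - 7*sqrt(2)*w^2/2 - 5*w^2/4 + w/2 + 87*sqrt(2)*w/8 + 21/2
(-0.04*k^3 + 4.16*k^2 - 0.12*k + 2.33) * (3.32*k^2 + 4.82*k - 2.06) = -0.1328*k^5 + 13.6184*k^4 + 19.7352*k^3 - 1.4124*k^2 + 11.4778*k - 4.7998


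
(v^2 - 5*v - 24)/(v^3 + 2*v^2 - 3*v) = (v - 8)/(v*(v - 1))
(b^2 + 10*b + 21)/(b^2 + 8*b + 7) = (b + 3)/(b + 1)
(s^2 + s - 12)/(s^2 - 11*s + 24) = (s + 4)/(s - 8)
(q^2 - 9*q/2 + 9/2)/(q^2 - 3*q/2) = (q - 3)/q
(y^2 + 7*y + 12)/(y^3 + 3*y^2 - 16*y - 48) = 1/(y - 4)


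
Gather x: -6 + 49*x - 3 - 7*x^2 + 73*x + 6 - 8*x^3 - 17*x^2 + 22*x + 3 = -8*x^3 - 24*x^2 + 144*x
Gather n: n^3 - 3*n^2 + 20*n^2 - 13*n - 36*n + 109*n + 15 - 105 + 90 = n^3 + 17*n^2 + 60*n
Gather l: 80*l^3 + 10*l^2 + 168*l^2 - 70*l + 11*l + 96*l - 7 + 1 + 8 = 80*l^3 + 178*l^2 + 37*l + 2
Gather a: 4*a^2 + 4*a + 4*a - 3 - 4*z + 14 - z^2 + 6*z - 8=4*a^2 + 8*a - z^2 + 2*z + 3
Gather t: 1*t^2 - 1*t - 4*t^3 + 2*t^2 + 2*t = -4*t^3 + 3*t^2 + t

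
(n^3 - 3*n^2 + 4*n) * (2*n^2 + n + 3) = 2*n^5 - 5*n^4 + 8*n^3 - 5*n^2 + 12*n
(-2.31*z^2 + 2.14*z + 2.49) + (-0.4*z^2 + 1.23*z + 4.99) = -2.71*z^2 + 3.37*z + 7.48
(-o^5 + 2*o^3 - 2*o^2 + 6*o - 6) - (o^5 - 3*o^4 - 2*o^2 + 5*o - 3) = -2*o^5 + 3*o^4 + 2*o^3 + o - 3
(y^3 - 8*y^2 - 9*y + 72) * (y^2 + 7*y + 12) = y^5 - y^4 - 53*y^3 - 87*y^2 + 396*y + 864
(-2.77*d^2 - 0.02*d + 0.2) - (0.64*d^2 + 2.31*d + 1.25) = -3.41*d^2 - 2.33*d - 1.05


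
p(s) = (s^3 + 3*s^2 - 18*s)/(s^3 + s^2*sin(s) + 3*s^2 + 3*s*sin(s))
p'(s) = (3*s^2 + 6*s - 18)/(s^3 + s^2*sin(s) + 3*s^2 + 3*s*sin(s)) + (s^3 + 3*s^2 - 18*s)*(-s^2*cos(s) - 3*s^2 - 2*s*sin(s) - 3*s*cos(s) - 6*s - 3*sin(s))/(s^3 + s^2*sin(s) + 3*s^2 + 3*s*sin(s))^2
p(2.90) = -0.05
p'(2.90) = 0.48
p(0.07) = -41.40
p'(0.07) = 611.69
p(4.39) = 0.57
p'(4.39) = 0.27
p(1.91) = -0.62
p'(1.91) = 0.76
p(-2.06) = 7.21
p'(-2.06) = -5.96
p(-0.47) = 8.22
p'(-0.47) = 12.71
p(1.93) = -0.60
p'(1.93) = 0.74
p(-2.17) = 7.96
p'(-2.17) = -7.90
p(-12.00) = 0.87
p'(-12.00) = 0.03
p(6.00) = 0.70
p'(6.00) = -0.03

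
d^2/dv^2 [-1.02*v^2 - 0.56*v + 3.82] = -2.04000000000000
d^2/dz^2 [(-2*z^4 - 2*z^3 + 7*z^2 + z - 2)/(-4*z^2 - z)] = 4*(16*z^6 + 12*z^5 + 3*z^4 + 7*z^3 + 48*z^2 + 12*z + 1)/(z^3*(64*z^3 + 48*z^2 + 12*z + 1))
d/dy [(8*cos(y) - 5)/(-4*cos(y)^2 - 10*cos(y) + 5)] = 2*(-16*cos(y)^2 + 20*cos(y) + 5)*sin(y)/(-4*sin(y)^2 + 10*cos(y) - 1)^2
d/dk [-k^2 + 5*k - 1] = 5 - 2*k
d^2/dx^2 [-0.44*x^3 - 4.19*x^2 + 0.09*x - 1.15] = -2.64*x - 8.38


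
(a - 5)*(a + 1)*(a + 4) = a^3 - 21*a - 20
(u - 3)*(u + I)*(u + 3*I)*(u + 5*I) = u^4 - 3*u^3 + 9*I*u^3 - 23*u^2 - 27*I*u^2 + 69*u - 15*I*u + 45*I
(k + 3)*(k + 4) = k^2 + 7*k + 12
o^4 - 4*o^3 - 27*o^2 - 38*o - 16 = (o - 8)*(o + 1)^2*(o + 2)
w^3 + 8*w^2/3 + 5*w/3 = w*(w + 1)*(w + 5/3)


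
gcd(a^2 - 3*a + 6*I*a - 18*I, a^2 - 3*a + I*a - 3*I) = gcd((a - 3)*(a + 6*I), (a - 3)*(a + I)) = a - 3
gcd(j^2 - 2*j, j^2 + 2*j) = j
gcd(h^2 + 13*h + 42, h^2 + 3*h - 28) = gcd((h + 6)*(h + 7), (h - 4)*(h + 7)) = h + 7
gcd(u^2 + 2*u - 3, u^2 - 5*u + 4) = u - 1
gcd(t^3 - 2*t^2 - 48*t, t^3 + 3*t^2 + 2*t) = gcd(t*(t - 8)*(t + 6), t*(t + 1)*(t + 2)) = t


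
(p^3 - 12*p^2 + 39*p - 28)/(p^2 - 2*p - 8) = (p^2 - 8*p + 7)/(p + 2)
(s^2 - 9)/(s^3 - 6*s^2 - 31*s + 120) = (s + 3)/(s^2 - 3*s - 40)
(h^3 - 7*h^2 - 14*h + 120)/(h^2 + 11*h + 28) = (h^2 - 11*h + 30)/(h + 7)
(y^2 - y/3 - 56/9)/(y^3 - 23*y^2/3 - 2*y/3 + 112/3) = (y + 7/3)/(y^2 - 5*y - 14)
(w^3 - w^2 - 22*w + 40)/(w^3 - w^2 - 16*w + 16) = (w^2 + 3*w - 10)/(w^2 + 3*w - 4)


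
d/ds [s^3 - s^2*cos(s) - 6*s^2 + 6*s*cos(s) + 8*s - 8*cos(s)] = s^2*sin(s) + 3*s^2 - 6*s*sin(s) - 2*s*cos(s) - 12*s + 8*sin(s) + 6*cos(s) + 8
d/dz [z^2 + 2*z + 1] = 2*z + 2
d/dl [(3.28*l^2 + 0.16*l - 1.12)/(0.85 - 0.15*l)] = (-0.492*l^2 + 5.576*l - 0.032)/(0.0225*l^2 - 0.255*l + 0.7225)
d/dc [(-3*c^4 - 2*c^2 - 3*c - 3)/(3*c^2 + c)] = (-18*c^5 - 9*c^4 + 7*c^2 + 18*c + 3)/(c^2*(9*c^2 + 6*c + 1))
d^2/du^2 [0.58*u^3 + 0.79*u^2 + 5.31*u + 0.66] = 3.48*u + 1.58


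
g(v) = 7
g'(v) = 0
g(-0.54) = 7.00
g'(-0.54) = 0.00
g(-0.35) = 7.00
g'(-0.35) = 0.00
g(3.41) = 7.00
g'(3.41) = 0.00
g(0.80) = 7.00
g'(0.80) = 0.00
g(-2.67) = 7.00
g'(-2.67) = 0.00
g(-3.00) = 7.00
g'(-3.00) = 0.00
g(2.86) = 7.00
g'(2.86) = 0.00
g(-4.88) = 7.00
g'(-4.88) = 0.00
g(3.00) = 7.00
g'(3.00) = 0.00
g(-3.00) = 7.00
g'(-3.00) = 0.00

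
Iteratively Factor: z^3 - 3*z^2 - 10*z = (z)*(z^2 - 3*z - 10) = z*(z + 2)*(z - 5)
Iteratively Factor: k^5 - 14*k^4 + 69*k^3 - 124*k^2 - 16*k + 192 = (k + 1)*(k^4 - 15*k^3 + 84*k^2 - 208*k + 192) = (k - 4)*(k + 1)*(k^3 - 11*k^2 + 40*k - 48) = (k - 4)^2*(k + 1)*(k^2 - 7*k + 12) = (k - 4)^2*(k - 3)*(k + 1)*(k - 4)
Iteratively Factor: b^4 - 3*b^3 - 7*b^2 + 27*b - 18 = (b - 1)*(b^3 - 2*b^2 - 9*b + 18) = (b - 2)*(b - 1)*(b^2 - 9) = (b - 3)*(b - 2)*(b - 1)*(b + 3)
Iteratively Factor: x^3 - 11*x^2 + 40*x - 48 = (x - 4)*(x^2 - 7*x + 12) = (x - 4)^2*(x - 3)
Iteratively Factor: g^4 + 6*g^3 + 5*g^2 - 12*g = (g + 4)*(g^3 + 2*g^2 - 3*g) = (g - 1)*(g + 4)*(g^2 + 3*g) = (g - 1)*(g + 3)*(g + 4)*(g)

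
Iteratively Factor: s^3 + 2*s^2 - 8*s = (s + 4)*(s^2 - 2*s) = (s - 2)*(s + 4)*(s)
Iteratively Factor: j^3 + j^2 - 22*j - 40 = (j + 2)*(j^2 - j - 20) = (j + 2)*(j + 4)*(j - 5)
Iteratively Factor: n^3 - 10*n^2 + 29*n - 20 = (n - 4)*(n^2 - 6*n + 5) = (n - 4)*(n - 1)*(n - 5)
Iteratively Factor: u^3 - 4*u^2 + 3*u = (u - 3)*(u^2 - u) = (u - 3)*(u - 1)*(u)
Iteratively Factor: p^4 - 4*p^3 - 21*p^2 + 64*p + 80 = (p + 4)*(p^3 - 8*p^2 + 11*p + 20) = (p - 4)*(p + 4)*(p^2 - 4*p - 5) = (p - 4)*(p + 1)*(p + 4)*(p - 5)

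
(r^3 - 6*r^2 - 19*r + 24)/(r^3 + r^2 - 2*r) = (r^2 - 5*r - 24)/(r*(r + 2))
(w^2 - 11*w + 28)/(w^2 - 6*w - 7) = (w - 4)/(w + 1)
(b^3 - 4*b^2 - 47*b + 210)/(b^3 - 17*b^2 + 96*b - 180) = (b + 7)/(b - 6)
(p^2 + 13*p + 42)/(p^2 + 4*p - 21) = (p + 6)/(p - 3)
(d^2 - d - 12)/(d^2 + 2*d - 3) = (d - 4)/(d - 1)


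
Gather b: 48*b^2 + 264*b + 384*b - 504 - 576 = 48*b^2 + 648*b - 1080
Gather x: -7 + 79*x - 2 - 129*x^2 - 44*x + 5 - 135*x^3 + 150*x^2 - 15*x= -135*x^3 + 21*x^2 + 20*x - 4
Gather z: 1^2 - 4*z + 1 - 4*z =2 - 8*z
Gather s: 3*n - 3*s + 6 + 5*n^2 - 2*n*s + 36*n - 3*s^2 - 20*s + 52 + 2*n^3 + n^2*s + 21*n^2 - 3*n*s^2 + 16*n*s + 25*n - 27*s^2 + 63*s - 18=2*n^3 + 26*n^2 + 64*n + s^2*(-3*n - 30) + s*(n^2 + 14*n + 40) + 40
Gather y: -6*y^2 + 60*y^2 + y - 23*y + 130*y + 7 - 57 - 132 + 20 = 54*y^2 + 108*y - 162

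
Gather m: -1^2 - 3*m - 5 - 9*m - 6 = -12*m - 12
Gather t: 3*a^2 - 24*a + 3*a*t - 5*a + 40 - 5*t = 3*a^2 - 29*a + t*(3*a - 5) + 40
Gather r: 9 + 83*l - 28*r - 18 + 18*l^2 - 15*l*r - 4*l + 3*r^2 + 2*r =18*l^2 + 79*l + 3*r^2 + r*(-15*l - 26) - 9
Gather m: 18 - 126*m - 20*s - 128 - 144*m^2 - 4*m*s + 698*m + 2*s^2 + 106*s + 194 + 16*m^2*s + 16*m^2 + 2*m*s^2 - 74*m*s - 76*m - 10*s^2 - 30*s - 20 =m^2*(16*s - 128) + m*(2*s^2 - 78*s + 496) - 8*s^2 + 56*s + 64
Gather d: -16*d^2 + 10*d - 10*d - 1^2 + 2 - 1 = -16*d^2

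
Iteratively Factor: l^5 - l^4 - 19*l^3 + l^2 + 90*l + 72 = (l + 3)*(l^4 - 4*l^3 - 7*l^2 + 22*l + 24) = (l + 1)*(l + 3)*(l^3 - 5*l^2 - 2*l + 24) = (l + 1)*(l + 2)*(l + 3)*(l^2 - 7*l + 12) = (l - 4)*(l + 1)*(l + 2)*(l + 3)*(l - 3)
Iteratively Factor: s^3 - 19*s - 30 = (s + 3)*(s^2 - 3*s - 10) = (s - 5)*(s + 3)*(s + 2)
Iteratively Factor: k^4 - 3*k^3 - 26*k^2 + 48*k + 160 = (k - 4)*(k^3 + k^2 - 22*k - 40) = (k - 5)*(k - 4)*(k^2 + 6*k + 8) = (k - 5)*(k - 4)*(k + 2)*(k + 4)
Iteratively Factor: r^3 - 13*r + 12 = (r - 1)*(r^2 + r - 12) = (r - 3)*(r - 1)*(r + 4)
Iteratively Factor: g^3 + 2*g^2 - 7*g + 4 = (g + 4)*(g^2 - 2*g + 1) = (g - 1)*(g + 4)*(g - 1)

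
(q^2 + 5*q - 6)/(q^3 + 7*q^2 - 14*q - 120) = (q - 1)/(q^2 + q - 20)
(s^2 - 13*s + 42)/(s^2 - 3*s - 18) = (s - 7)/(s + 3)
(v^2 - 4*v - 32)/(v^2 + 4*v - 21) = (v^2 - 4*v - 32)/(v^2 + 4*v - 21)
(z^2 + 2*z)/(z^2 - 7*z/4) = 4*(z + 2)/(4*z - 7)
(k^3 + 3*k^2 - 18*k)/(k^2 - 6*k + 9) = k*(k + 6)/(k - 3)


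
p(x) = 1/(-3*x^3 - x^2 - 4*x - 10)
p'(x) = (9*x^2 + 2*x + 4)/(-3*x^3 - x^2 - 4*x - 10)^2 = (9*x^2 + 2*x + 4)/(3*x^3 + x^2 + 4*x + 10)^2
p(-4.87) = 0.00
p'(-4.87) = 0.00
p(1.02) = -0.05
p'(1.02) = 0.05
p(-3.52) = 0.01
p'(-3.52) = 0.01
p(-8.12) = 0.00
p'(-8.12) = 0.00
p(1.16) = -0.05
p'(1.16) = 0.04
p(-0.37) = -0.12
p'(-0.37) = 0.06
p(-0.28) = -0.11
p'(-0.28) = 0.05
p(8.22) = -0.00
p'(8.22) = 0.00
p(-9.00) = 0.00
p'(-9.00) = 0.00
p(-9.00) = 0.00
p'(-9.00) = 0.00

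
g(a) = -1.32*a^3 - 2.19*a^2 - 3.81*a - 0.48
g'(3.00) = -52.59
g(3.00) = -67.26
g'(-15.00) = -829.11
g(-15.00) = 4018.92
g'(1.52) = -19.62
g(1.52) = -15.97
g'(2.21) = -32.83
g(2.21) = -33.84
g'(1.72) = -23.06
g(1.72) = -20.23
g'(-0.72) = -2.71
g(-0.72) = 1.62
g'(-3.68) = -41.32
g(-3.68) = 49.67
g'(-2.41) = -16.25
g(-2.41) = 14.46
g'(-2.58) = -18.87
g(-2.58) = 17.44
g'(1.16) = -14.22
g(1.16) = -9.91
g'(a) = -3.96*a^2 - 4.38*a - 3.81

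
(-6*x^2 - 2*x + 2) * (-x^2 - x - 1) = 6*x^4 + 8*x^3 + 6*x^2 - 2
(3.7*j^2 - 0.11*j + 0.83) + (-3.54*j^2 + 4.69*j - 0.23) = 0.16*j^2 + 4.58*j + 0.6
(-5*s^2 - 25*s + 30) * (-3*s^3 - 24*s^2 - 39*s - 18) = 15*s^5 + 195*s^4 + 705*s^3 + 345*s^2 - 720*s - 540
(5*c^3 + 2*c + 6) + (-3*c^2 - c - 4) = 5*c^3 - 3*c^2 + c + 2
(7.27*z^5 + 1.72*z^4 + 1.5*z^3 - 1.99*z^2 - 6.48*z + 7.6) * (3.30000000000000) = 23.991*z^5 + 5.676*z^4 + 4.95*z^3 - 6.567*z^2 - 21.384*z + 25.08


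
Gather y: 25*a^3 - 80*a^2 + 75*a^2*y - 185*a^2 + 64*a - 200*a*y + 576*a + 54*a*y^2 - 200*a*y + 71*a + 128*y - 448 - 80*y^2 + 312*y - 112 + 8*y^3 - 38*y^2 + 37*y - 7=25*a^3 - 265*a^2 + 711*a + 8*y^3 + y^2*(54*a - 118) + y*(75*a^2 - 400*a + 477) - 567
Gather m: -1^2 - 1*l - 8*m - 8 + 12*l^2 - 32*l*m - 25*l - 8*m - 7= 12*l^2 - 26*l + m*(-32*l - 16) - 16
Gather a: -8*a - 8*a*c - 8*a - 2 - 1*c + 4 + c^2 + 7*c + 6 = a*(-8*c - 16) + c^2 + 6*c + 8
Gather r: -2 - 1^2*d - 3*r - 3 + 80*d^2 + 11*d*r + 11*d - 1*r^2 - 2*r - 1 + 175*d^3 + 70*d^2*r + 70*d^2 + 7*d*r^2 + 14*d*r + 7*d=175*d^3 + 150*d^2 + 17*d + r^2*(7*d - 1) + r*(70*d^2 + 25*d - 5) - 6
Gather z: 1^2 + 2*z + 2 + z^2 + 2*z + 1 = z^2 + 4*z + 4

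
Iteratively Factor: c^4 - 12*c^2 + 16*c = (c - 2)*(c^3 + 2*c^2 - 8*c) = (c - 2)*(c + 4)*(c^2 - 2*c) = (c - 2)^2*(c + 4)*(c)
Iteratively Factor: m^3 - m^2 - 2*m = (m + 1)*(m^2 - 2*m) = m*(m + 1)*(m - 2)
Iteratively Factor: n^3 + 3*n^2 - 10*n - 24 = (n + 2)*(n^2 + n - 12) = (n + 2)*(n + 4)*(n - 3)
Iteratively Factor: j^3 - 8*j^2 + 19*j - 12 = (j - 4)*(j^2 - 4*j + 3) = (j - 4)*(j - 3)*(j - 1)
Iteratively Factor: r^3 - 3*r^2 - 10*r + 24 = (r - 4)*(r^2 + r - 6) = (r - 4)*(r + 3)*(r - 2)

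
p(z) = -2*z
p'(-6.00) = -2.00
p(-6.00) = 12.00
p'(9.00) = -2.00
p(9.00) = -18.00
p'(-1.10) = -2.00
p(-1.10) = 2.20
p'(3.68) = -2.00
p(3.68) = -7.36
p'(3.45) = -2.00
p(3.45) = -6.90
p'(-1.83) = -2.00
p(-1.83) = 3.66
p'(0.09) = -2.00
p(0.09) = -0.18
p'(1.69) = -2.00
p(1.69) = -3.38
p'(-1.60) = -2.00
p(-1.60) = 3.20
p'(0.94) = -2.00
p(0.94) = -1.88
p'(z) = -2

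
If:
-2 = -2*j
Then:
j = 1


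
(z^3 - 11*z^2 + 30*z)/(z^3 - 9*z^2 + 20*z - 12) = z*(z - 5)/(z^2 - 3*z + 2)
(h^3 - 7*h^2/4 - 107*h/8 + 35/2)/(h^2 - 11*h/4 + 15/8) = (2*h^2 - h - 28)/(2*h - 3)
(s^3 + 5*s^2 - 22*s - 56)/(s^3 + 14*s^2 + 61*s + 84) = (s^2 - 2*s - 8)/(s^2 + 7*s + 12)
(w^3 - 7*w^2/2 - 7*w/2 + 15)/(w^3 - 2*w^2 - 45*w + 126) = (w^2 - w/2 - 5)/(w^2 + w - 42)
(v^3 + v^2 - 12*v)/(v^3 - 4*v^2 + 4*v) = (v^2 + v - 12)/(v^2 - 4*v + 4)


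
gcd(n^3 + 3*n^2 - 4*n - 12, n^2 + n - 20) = 1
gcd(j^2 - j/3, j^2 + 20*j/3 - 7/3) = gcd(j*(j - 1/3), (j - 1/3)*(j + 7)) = j - 1/3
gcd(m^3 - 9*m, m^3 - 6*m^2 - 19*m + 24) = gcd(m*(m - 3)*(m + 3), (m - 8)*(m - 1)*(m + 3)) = m + 3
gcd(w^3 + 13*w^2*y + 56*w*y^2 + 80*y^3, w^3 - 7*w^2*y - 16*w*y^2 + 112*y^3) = w + 4*y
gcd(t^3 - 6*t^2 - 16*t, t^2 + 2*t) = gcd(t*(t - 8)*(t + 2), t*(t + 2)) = t^2 + 2*t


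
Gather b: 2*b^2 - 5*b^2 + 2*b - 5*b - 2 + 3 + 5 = -3*b^2 - 3*b + 6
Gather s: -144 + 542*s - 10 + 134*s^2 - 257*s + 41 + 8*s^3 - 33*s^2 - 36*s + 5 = 8*s^3 + 101*s^2 + 249*s - 108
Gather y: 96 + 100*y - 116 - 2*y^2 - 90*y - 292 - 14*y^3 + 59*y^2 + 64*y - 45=-14*y^3 + 57*y^2 + 74*y - 357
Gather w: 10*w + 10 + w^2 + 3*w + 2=w^2 + 13*w + 12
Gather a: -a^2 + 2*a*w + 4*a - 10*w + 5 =-a^2 + a*(2*w + 4) - 10*w + 5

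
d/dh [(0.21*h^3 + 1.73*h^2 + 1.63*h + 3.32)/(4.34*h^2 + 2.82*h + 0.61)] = (0.9114*h^4 + 1.1844*h^3 - 1.8113*h^2 - 26.707*h - 8.3681)/(18.8356*h^4 + 24.4776*h^3 + 13.2472*h^2 + 3.4404*h + 0.3721)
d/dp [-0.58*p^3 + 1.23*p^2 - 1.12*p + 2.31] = -1.74*p^2 + 2.46*p - 1.12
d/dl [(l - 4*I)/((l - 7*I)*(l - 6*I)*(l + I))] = 2*(-l^3 + 12*I*l^2 + 48*l - 79*I)/(l^6 - 24*I*l^5 - 202*l^4 + 612*I*l^3 - 167*l^2 + 2436*I*l - 1764)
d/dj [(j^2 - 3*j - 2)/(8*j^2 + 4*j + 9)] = (28*j^2 + 50*j - 19)/(64*j^4 + 64*j^3 + 160*j^2 + 72*j + 81)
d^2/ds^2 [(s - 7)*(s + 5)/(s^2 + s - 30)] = 2*(-3*s^3 - 15*s^2 - 285*s - 245)/(s^6 + 3*s^5 - 87*s^4 - 179*s^3 + 2610*s^2 + 2700*s - 27000)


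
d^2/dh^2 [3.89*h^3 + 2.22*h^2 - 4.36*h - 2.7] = 23.34*h + 4.44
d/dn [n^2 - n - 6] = 2*n - 1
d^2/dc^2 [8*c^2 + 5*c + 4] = 16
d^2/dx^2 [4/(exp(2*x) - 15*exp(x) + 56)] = 4*((15 - 4*exp(x))*(exp(2*x) - 15*exp(x) + 56) + 2*(2*exp(x) - 15)^2*exp(x))*exp(x)/(exp(2*x) - 15*exp(x) + 56)^3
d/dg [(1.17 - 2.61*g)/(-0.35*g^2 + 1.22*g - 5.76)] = (-0.9135*g^2 + 0.819*g + 13.6062)/(0.1225*g^4 - 0.854*g^3 + 5.5204*g^2 - 14.0544*g + 33.1776)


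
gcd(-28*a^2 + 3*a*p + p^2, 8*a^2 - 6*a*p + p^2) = -4*a + p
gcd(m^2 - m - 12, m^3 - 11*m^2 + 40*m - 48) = m - 4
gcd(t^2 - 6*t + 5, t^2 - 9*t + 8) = t - 1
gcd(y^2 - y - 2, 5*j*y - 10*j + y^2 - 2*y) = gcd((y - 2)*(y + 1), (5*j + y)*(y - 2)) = y - 2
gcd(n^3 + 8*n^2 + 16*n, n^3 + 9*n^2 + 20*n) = n^2 + 4*n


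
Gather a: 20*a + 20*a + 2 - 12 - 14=40*a - 24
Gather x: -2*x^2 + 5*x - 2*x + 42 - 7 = -2*x^2 + 3*x + 35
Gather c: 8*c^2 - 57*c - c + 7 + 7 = 8*c^2 - 58*c + 14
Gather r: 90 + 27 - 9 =108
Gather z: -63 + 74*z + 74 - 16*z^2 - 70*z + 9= -16*z^2 + 4*z + 20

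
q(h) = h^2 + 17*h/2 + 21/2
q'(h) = 2*h + 17/2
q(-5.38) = -6.29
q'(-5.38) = -2.26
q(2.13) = 33.14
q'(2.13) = 12.76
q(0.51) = 15.10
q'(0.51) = 9.52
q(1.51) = 25.62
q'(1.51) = 11.52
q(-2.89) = -5.71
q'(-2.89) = 2.72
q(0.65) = 16.45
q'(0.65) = 9.80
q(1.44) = 24.81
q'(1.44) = 11.38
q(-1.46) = 0.22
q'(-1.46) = 5.58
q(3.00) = 45.00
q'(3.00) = 14.50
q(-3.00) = -6.00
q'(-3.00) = 2.50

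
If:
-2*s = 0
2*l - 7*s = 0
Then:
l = 0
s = 0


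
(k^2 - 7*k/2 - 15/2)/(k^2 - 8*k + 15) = (k + 3/2)/(k - 3)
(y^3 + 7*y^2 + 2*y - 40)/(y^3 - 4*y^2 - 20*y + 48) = (y + 5)/(y - 6)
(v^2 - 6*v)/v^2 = (v - 6)/v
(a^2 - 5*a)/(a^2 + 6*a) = (a - 5)/(a + 6)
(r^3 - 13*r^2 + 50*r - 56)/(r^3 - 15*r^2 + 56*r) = (r^2 - 6*r + 8)/(r*(r - 8))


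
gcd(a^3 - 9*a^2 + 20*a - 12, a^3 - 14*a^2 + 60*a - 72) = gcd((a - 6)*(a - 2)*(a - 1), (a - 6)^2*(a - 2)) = a^2 - 8*a + 12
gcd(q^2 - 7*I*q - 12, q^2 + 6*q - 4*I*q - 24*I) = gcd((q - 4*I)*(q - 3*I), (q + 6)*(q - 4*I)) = q - 4*I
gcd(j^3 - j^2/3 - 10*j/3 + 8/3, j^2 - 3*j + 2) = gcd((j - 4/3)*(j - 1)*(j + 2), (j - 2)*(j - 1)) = j - 1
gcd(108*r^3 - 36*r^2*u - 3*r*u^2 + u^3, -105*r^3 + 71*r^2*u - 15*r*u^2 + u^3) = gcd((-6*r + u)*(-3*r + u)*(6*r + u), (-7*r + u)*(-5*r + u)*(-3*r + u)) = 3*r - u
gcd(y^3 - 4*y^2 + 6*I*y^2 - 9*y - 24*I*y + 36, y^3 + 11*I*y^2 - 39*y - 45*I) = y^2 + 6*I*y - 9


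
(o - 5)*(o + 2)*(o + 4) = o^3 + o^2 - 22*o - 40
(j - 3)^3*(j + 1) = j^4 - 8*j^3 + 18*j^2 - 27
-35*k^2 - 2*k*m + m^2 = (-7*k + m)*(5*k + m)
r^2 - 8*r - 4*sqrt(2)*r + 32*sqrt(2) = (r - 8)*(r - 4*sqrt(2))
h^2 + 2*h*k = h*(h + 2*k)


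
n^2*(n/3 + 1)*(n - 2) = n^4/3 + n^3/3 - 2*n^2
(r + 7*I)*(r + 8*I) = r^2 + 15*I*r - 56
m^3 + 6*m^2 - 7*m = m*(m - 1)*(m + 7)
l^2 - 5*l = l*(l - 5)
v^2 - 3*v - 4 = (v - 4)*(v + 1)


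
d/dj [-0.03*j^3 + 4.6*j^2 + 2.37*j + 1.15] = -0.09*j^2 + 9.2*j + 2.37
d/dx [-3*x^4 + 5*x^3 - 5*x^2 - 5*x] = -12*x^3 + 15*x^2 - 10*x - 5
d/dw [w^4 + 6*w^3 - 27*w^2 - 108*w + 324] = 4*w^3 + 18*w^2 - 54*w - 108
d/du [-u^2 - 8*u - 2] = -2*u - 8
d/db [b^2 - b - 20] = 2*b - 1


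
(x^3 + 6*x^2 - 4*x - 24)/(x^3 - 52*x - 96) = (x - 2)/(x - 8)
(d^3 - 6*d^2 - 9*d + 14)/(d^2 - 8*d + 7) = d + 2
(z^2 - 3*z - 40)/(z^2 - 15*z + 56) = (z + 5)/(z - 7)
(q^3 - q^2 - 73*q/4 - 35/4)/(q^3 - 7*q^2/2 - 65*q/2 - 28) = (2*q^2 - 9*q - 5)/(2*(q^2 - 7*q - 8))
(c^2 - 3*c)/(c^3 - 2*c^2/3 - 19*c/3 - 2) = 3*c/(3*c^2 + 7*c + 2)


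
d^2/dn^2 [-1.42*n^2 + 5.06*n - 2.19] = -2.84000000000000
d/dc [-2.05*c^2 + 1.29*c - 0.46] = 1.29 - 4.1*c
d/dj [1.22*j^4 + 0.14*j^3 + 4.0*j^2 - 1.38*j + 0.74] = 4.88*j^3 + 0.42*j^2 + 8.0*j - 1.38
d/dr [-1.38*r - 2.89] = -1.38000000000000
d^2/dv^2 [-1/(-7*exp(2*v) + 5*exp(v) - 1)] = ((5 - 28*exp(v))*(7*exp(2*v) - 5*exp(v) + 1) + 2*(14*exp(v) - 5)^2*exp(v))*exp(v)/(7*exp(2*v) - 5*exp(v) + 1)^3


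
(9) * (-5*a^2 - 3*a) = -45*a^2 - 27*a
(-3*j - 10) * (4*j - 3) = -12*j^2 - 31*j + 30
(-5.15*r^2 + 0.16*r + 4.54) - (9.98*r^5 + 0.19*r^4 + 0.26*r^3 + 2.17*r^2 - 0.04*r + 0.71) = -9.98*r^5 - 0.19*r^4 - 0.26*r^3 - 7.32*r^2 + 0.2*r + 3.83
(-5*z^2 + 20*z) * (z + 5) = -5*z^3 - 5*z^2 + 100*z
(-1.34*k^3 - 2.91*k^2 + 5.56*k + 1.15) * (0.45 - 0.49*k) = 0.6566*k^4 + 0.8229*k^3 - 4.0339*k^2 + 1.9385*k + 0.5175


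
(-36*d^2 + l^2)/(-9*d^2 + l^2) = (36*d^2 - l^2)/(9*d^2 - l^2)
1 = 1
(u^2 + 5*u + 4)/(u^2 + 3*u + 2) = (u + 4)/(u + 2)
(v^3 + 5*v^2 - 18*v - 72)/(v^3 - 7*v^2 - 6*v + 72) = (v + 6)/(v - 6)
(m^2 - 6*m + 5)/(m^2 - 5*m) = (m - 1)/m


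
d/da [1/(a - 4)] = -1/(a - 4)^2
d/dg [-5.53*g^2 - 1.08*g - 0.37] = -11.06*g - 1.08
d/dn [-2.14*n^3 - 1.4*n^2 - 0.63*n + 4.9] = -6.42*n^2 - 2.8*n - 0.63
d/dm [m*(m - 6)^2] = 3*(m - 6)*(m - 2)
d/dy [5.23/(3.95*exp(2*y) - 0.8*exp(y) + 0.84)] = (4.184 - 41.317*exp(y))*exp(y)/(3.95*exp(2*y) - 0.8*exp(y) + 0.84)^2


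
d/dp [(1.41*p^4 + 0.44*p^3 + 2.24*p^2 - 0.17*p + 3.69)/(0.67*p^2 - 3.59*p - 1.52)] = (1.8894*p^5 - 14.8909*p^4 - 11.732*p^3 - 9.9341*p^2 - 11.7542*p + 13.5055)/(0.4489*p^4 - 4.8106*p^3 + 10.8513*p^2 + 10.9136*p + 2.3104)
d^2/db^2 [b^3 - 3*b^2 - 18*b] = 6*b - 6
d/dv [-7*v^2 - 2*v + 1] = -14*v - 2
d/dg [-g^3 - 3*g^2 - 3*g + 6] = -3*g^2 - 6*g - 3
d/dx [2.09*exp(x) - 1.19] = 2.09*exp(x)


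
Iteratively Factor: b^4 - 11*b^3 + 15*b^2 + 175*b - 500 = (b - 5)*(b^3 - 6*b^2 - 15*b + 100) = (b - 5)^2*(b^2 - b - 20) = (b - 5)^3*(b + 4)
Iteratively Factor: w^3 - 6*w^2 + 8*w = (w - 2)*(w^2 - 4*w) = (w - 4)*(w - 2)*(w)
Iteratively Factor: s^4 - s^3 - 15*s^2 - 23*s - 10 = (s + 2)*(s^3 - 3*s^2 - 9*s - 5) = (s - 5)*(s + 2)*(s^2 + 2*s + 1) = (s - 5)*(s + 1)*(s + 2)*(s + 1)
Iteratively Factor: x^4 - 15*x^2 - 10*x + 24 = (x - 1)*(x^3 + x^2 - 14*x - 24) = (x - 1)*(x + 3)*(x^2 - 2*x - 8) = (x - 4)*(x - 1)*(x + 3)*(x + 2)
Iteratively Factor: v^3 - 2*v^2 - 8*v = (v - 4)*(v^2 + 2*v) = v*(v - 4)*(v + 2)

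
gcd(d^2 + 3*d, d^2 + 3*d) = d^2 + 3*d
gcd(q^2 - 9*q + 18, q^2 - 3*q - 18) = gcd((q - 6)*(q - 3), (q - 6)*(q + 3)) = q - 6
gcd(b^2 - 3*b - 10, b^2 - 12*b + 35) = b - 5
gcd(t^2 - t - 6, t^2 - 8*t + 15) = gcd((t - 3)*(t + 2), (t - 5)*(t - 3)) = t - 3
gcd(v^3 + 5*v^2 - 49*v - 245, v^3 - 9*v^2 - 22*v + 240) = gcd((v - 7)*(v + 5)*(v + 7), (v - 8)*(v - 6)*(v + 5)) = v + 5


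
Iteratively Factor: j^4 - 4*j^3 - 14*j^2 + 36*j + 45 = (j - 3)*(j^3 - j^2 - 17*j - 15) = (j - 3)*(j + 1)*(j^2 - 2*j - 15) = (j - 5)*(j - 3)*(j + 1)*(j + 3)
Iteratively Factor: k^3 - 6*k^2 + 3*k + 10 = (k + 1)*(k^2 - 7*k + 10) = (k - 5)*(k + 1)*(k - 2)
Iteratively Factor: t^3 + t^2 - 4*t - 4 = (t + 1)*(t^2 - 4) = (t - 2)*(t + 1)*(t + 2)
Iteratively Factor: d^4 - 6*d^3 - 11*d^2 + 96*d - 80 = (d - 4)*(d^3 - 2*d^2 - 19*d + 20) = (d - 4)*(d + 4)*(d^2 - 6*d + 5) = (d - 5)*(d - 4)*(d + 4)*(d - 1)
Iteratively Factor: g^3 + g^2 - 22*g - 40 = (g + 4)*(g^2 - 3*g - 10) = (g - 5)*(g + 4)*(g + 2)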